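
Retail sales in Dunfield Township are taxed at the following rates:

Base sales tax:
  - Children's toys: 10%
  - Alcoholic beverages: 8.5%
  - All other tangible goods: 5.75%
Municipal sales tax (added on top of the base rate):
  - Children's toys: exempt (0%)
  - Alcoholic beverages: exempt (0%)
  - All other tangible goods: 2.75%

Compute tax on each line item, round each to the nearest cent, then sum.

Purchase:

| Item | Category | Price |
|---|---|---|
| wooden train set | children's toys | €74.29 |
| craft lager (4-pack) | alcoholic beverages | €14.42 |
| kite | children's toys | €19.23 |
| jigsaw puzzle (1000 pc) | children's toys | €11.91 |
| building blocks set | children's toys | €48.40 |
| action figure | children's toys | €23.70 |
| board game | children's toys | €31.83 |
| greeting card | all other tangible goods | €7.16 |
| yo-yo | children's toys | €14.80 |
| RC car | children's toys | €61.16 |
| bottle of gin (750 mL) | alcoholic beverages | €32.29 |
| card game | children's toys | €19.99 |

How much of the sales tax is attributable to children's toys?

Wooden train set €74.29: children's toys → 10% + 0% municipal = 10% → €7.43
Kite €19.23: children's toys → 10% + 0% municipal = 10% → €1.92
Jigsaw puzzle (1000 pc) €11.91: children's toys → 10% + 0% municipal = 10% → €1.19
Building blocks set €48.40: children's toys → 10% + 0% municipal = 10% → €4.84
Action figure €23.70: children's toys → 10% + 0% municipal = 10% → €2.37
Board game €31.83: children's toys → 10% + 0% municipal = 10% → €3.18
Yo-yo €14.80: children's toys → 10% + 0% municipal = 10% → €1.48
RC car €61.16: children's toys → 10% + 0% municipal = 10% → €6.12
Card game €19.99: children's toys → 10% + 0% municipal = 10% → €2.00
Tax on children's toys = €7.43 + €1.92 + €1.19 + €4.84 + €2.37 + €3.18 + €1.48 + €6.12 + €2.00 = €30.53

€30.53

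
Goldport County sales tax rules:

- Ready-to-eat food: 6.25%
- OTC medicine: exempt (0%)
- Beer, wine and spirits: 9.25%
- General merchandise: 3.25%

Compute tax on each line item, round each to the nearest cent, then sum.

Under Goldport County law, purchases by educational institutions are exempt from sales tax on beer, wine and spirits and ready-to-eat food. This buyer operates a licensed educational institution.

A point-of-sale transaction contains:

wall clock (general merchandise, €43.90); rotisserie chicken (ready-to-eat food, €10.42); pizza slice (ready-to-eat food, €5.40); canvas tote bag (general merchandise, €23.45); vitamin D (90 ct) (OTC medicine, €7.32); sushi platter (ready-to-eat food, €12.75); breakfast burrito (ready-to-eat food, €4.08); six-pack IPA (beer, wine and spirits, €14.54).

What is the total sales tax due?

€2.19

Wall clock €43.90: general merchandise → 3.25% → €1.43
Rotisserie chicken €10.42: ready-to-eat food, buyer-exempt → 0% → €0.00
Pizza slice €5.40: ready-to-eat food, buyer-exempt → 0% → €0.00
Canvas tote bag €23.45: general merchandise → 3.25% → €0.76
Vitamin D (90 ct) €7.32: OTC medicine → 0% → €0.00
Sushi platter €12.75: ready-to-eat food, buyer-exempt → 0% → €0.00
Breakfast burrito €4.08: ready-to-eat food, buyer-exempt → 0% → €0.00
Six-pack IPA €14.54: beer, wine and spirits, buyer-exempt → 0% → €0.00
Total tax = €1.43 + €0.76 = €2.19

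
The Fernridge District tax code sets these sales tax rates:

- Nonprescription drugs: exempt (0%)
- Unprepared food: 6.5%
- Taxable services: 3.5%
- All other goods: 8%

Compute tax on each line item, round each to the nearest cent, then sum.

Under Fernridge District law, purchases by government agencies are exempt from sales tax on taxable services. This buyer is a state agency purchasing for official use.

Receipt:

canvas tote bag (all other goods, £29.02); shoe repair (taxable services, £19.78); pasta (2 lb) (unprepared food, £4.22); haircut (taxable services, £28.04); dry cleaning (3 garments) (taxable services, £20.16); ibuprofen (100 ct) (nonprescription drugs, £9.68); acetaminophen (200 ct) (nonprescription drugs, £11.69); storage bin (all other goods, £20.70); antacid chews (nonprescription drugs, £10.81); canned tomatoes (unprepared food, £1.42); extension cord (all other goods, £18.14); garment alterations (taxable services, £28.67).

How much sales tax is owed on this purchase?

£5.79

Canvas tote bag £29.02: all other goods → 8% → £2.32
Shoe repair £19.78: taxable services, buyer-exempt → 0% → £0.00
Pasta (2 lb) £4.22: unprepared food → 6.5% → £0.27
Haircut £28.04: taxable services, buyer-exempt → 0% → £0.00
Dry cleaning (3 garments) £20.16: taxable services, buyer-exempt → 0% → £0.00
Ibuprofen (100 ct) £9.68: nonprescription drugs → 0% → £0.00
Acetaminophen (200 ct) £11.69: nonprescription drugs → 0% → £0.00
Storage bin £20.70: all other goods → 8% → £1.66
Antacid chews £10.81: nonprescription drugs → 0% → £0.00
Canned tomatoes £1.42: unprepared food → 6.5% → £0.09
Extension cord £18.14: all other goods → 8% → £1.45
Garment alterations £28.67: taxable services, buyer-exempt → 0% → £0.00
Total tax = £2.32 + £0.27 + £1.66 + £0.09 + £1.45 = £5.79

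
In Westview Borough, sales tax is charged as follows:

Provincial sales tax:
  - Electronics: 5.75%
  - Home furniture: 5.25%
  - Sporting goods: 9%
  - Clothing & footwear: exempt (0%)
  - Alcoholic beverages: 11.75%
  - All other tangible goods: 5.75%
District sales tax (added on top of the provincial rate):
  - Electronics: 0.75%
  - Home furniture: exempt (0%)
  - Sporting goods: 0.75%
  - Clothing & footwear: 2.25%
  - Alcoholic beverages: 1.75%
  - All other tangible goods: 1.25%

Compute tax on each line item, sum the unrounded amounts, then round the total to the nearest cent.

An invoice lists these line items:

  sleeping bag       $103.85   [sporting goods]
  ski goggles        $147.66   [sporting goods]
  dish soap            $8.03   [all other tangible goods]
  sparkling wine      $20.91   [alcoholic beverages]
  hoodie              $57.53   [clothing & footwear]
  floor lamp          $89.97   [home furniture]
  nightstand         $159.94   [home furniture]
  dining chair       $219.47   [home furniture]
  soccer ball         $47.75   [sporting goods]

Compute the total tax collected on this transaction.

$58.50

Sleeping bag $103.85: sporting goods → 9% + 0.75% district = 9.75% → $10.125375
Ski goggles $147.66: sporting goods → 9% + 0.75% district = 9.75% → $14.39685
Dish soap $8.03: all other tangible goods → 5.75% + 1.25% district = 7% → $0.5621
Sparkling wine $20.91: alcoholic beverages → 11.75% + 1.75% district = 13.5% → $2.82285
Hoodie $57.53: clothing & footwear → 0% + 2.25% district = 2.25% → $1.294425
Floor lamp $89.97: home furniture → 5.25% + 0% district = 5.25% → $4.723425
Nightstand $159.94: home furniture → 5.25% + 0% district = 5.25% → $8.39685
Dining chair $219.47: home furniture → 5.25% + 0% district = 5.25% → $11.522175
Soccer ball $47.75: sporting goods → 9% + 0.75% district = 9.75% → $4.655625
Unrounded tax sum = $58.499675 → $58.50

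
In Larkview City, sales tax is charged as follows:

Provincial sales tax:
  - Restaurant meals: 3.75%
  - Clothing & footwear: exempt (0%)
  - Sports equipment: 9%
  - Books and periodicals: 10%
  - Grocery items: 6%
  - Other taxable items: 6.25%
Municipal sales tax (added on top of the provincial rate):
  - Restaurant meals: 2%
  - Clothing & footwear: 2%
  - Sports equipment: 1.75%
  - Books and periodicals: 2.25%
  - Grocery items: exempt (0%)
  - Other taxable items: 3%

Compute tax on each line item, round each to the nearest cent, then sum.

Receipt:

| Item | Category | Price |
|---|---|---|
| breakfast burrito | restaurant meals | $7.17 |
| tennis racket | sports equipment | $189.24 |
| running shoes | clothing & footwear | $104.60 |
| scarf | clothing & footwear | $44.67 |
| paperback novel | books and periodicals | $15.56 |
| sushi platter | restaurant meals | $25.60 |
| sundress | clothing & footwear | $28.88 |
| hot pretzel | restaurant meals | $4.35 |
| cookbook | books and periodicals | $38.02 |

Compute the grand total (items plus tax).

Breakfast burrito $7.17: restaurant meals → 3.75% + 2% municipal = 5.75% → $0.41
Tennis racket $189.24: sports equipment → 9% + 1.75% municipal = 10.75% → $20.34
Running shoes $104.60: clothing & footwear → 0% + 2% municipal = 2% → $2.09
Scarf $44.67: clothing & footwear → 0% + 2% municipal = 2% → $0.89
Paperback novel $15.56: books and periodicals → 10% + 2.25% municipal = 12.25% → $1.91
Sushi platter $25.60: restaurant meals → 3.75% + 2% municipal = 5.75% → $1.47
Sundress $28.88: clothing & footwear → 0% + 2% municipal = 2% → $0.58
Hot pretzel $4.35: restaurant meals → 3.75% + 2% municipal = 5.75% → $0.25
Cookbook $38.02: books and periodicals → 10% + 2.25% municipal = 12.25% → $4.66
Subtotal = $458.09; tax = $32.60; total due = $490.69

$490.69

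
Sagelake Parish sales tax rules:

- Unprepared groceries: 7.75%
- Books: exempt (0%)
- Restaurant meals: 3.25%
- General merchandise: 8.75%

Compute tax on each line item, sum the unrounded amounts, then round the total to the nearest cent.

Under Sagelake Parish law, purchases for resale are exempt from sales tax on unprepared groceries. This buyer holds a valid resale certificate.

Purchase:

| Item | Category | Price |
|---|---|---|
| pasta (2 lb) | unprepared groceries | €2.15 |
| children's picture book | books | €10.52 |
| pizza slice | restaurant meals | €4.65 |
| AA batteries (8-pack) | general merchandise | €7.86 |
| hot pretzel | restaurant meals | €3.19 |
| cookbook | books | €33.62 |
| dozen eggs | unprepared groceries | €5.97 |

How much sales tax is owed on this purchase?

€0.94

Pasta (2 lb) €2.15: unprepared groceries, buyer-exempt → 0% → €0.00
Children's picture book €10.52: books → 0% → €0.00
Pizza slice €4.65: restaurant meals → 3.25% → €0.151125
AA batteries (8-pack) €7.86: general merchandise → 8.75% → €0.68775
Hot pretzel €3.19: restaurant meals → 3.25% → €0.103675
Cookbook €33.62: books → 0% → €0.00
Dozen eggs €5.97: unprepared groceries, buyer-exempt → 0% → €0.00
Unrounded tax sum = €0.94255 → €0.94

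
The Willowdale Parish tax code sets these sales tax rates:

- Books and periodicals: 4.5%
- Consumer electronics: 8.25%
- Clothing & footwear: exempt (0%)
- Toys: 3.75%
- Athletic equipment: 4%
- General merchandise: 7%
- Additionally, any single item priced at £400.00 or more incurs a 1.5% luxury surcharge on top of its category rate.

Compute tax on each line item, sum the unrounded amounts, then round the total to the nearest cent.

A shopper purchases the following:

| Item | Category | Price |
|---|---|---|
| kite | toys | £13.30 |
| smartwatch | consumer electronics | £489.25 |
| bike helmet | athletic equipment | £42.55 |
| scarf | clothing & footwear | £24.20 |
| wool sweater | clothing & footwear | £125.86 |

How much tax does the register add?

Kite £13.30: toys → 3.75% → £0.49875
Smartwatch £489.25: consumer electronics → 8.25% + 1.5% surcharge = 9.75% → £47.701875
Bike helmet £42.55: athletic equipment → 4% → £1.702
Scarf £24.20: clothing & footwear → 0% → £0.00
Wool sweater £125.86: clothing & footwear → 0% → £0.00
Unrounded tax sum = £49.902625 → £49.90

£49.90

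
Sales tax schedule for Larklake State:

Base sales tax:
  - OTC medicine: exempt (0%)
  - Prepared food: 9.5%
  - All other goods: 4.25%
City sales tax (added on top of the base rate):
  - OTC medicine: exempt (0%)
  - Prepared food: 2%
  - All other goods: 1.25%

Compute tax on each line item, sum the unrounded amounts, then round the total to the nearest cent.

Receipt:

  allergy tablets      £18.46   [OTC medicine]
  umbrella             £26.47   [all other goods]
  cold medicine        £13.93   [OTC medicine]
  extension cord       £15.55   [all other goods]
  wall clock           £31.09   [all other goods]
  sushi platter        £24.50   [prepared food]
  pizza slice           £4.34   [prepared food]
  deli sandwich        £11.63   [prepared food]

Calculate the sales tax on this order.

Allergy tablets £18.46: OTC medicine → 0% + 0% city = 0% → £0.00
Umbrella £26.47: all other goods → 4.25% + 1.25% city = 5.5% → £1.45585
Cold medicine £13.93: OTC medicine → 0% + 0% city = 0% → £0.00
Extension cord £15.55: all other goods → 4.25% + 1.25% city = 5.5% → £0.85525
Wall clock £31.09: all other goods → 4.25% + 1.25% city = 5.5% → £1.70995
Sushi platter £24.50: prepared food → 9.5% + 2% city = 11.5% → £2.8175
Pizza slice £4.34: prepared food → 9.5% + 2% city = 11.5% → £0.4991
Deli sandwich £11.63: prepared food → 9.5% + 2% city = 11.5% → £1.33745
Unrounded tax sum = £8.6751 → £8.68

£8.68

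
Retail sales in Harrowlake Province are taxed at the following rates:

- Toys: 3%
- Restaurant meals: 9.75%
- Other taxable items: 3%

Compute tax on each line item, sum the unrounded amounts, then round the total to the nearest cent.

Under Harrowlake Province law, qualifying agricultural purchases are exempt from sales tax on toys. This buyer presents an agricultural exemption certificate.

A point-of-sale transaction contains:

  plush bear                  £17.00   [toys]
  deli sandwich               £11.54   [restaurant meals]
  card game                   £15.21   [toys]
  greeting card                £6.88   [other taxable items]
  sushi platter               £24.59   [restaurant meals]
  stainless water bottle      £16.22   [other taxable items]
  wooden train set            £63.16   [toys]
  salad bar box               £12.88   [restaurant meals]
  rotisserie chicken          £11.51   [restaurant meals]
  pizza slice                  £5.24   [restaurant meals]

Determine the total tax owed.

Plush bear £17.00: toys, buyer-exempt → 0% → £0.00
Deli sandwich £11.54: restaurant meals → 9.75% → £1.12515
Card game £15.21: toys, buyer-exempt → 0% → £0.00
Greeting card £6.88: other taxable items → 3% → £0.2064
Sushi platter £24.59: restaurant meals → 9.75% → £2.397525
Stainless water bottle £16.22: other taxable items → 3% → £0.4866
Wooden train set £63.16: toys, buyer-exempt → 0% → £0.00
Salad bar box £12.88: restaurant meals → 9.75% → £1.2558
Rotisserie chicken £11.51: restaurant meals → 9.75% → £1.122225
Pizza slice £5.24: restaurant meals → 9.75% → £0.5109
Unrounded tax sum = £7.1046 → £7.10

£7.10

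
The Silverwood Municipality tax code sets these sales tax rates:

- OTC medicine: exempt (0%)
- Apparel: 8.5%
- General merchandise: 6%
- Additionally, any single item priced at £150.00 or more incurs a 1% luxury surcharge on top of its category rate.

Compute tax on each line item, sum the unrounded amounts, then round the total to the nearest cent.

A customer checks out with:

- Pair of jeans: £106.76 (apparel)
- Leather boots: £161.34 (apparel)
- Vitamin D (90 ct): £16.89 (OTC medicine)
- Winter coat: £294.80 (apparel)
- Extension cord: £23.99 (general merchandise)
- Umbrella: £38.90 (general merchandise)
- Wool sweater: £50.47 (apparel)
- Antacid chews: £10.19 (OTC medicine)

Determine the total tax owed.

£60.47

Pair of jeans £106.76: apparel → 8.5% → £9.0746
Leather boots £161.34: apparel → 8.5% + 1% surcharge = 9.5% → £15.3273
Vitamin D (90 ct) £16.89: OTC medicine → 0% → £0.00
Winter coat £294.80: apparel → 8.5% + 1% surcharge = 9.5% → £28.006
Extension cord £23.99: general merchandise → 6% → £1.4394
Umbrella £38.90: general merchandise → 6% → £2.334
Wool sweater £50.47: apparel → 8.5% → £4.28995
Antacid chews £10.19: OTC medicine → 0% → £0.00
Unrounded tax sum = £60.47125 → £60.47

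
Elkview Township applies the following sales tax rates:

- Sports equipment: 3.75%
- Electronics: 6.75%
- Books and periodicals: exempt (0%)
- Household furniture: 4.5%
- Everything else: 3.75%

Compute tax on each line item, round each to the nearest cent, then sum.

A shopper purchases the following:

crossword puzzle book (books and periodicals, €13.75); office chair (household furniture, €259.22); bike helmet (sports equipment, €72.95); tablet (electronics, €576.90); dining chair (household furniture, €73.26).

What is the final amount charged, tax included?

Crossword puzzle book €13.75: books and periodicals → 0% → €0.00
Office chair €259.22: household furniture → 4.5% → €11.66
Bike helmet €72.95: sports equipment → 3.75% → €2.74
Tablet €576.90: electronics → 6.75% → €38.94
Dining chair €73.26: household furniture → 4.5% → €3.30
Subtotal = €996.08; tax = €56.64; total due = €1052.72

€1052.72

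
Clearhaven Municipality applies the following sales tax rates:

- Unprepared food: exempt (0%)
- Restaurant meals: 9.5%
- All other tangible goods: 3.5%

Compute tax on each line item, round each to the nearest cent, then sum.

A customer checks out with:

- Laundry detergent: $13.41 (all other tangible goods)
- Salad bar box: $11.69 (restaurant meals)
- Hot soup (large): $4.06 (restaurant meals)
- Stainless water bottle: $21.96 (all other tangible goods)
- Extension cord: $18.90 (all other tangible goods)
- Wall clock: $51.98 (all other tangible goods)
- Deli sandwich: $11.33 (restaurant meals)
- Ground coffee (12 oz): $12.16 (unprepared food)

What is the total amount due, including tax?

$151.79

Laundry detergent $13.41: all other tangible goods → 3.5% → $0.47
Salad bar box $11.69: restaurant meals → 9.5% → $1.11
Hot soup (large) $4.06: restaurant meals → 9.5% → $0.39
Stainless water bottle $21.96: all other tangible goods → 3.5% → $0.77
Extension cord $18.90: all other tangible goods → 3.5% → $0.66
Wall clock $51.98: all other tangible goods → 3.5% → $1.82
Deli sandwich $11.33: restaurant meals → 9.5% → $1.08
Ground coffee (12 oz) $12.16: unprepared food → 0% → $0.00
Subtotal = $145.49; tax = $6.30; total due = $151.79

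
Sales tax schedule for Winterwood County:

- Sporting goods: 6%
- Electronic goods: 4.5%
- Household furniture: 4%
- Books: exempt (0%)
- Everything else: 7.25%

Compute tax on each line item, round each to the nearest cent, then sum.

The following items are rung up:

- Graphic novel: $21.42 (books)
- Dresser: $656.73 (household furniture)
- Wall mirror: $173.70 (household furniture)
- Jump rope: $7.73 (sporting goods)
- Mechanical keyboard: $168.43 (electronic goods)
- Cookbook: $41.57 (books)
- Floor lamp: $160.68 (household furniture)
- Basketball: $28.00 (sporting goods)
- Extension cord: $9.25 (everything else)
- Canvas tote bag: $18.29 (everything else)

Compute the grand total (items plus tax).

Graphic novel $21.42: books → 0% → $0.00
Dresser $656.73: household furniture → 4% → $26.27
Wall mirror $173.70: household furniture → 4% → $6.95
Jump rope $7.73: sporting goods → 6% → $0.46
Mechanical keyboard $168.43: electronic goods → 4.5% → $7.58
Cookbook $41.57: books → 0% → $0.00
Floor lamp $160.68: household furniture → 4% → $6.43
Basketball $28.00: sporting goods → 6% → $1.68
Extension cord $9.25: everything else → 7.25% → $0.67
Canvas tote bag $18.29: everything else → 7.25% → $1.33
Subtotal = $1285.80; tax = $51.37; total due = $1337.17

$1337.17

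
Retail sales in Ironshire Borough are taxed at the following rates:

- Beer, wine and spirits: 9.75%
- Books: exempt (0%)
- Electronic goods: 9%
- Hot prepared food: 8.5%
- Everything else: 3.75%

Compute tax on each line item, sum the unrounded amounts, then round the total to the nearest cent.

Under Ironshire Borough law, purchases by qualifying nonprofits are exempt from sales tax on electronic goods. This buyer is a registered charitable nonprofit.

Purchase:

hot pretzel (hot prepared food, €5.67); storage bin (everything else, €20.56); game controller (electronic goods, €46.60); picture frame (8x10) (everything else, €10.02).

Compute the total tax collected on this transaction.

Hot pretzel €5.67: hot prepared food → 8.5% → €0.48195
Storage bin €20.56: everything else → 3.75% → €0.771
Game controller €46.60: electronic goods, buyer-exempt → 0% → €0.00
Picture frame (8x10) €10.02: everything else → 3.75% → €0.37575
Unrounded tax sum = €1.6287 → €1.63

€1.63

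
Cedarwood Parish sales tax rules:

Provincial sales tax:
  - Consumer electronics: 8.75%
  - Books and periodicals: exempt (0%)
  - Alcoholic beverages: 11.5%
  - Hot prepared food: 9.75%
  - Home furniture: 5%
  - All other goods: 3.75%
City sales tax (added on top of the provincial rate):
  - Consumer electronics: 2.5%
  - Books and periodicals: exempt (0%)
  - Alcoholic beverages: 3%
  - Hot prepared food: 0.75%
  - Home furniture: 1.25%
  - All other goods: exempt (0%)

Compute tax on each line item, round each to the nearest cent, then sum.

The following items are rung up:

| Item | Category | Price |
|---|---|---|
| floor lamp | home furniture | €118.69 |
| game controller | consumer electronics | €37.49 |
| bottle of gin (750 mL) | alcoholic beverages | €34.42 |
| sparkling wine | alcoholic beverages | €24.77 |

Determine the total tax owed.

Floor lamp €118.69: home furniture → 5% + 1.25% city = 6.25% → €7.42
Game controller €37.49: consumer electronics → 8.75% + 2.5% city = 11.25% → €4.22
Bottle of gin (750 mL) €34.42: alcoholic beverages → 11.5% + 3% city = 14.5% → €4.99
Sparkling wine €24.77: alcoholic beverages → 11.5% + 3% city = 14.5% → €3.59
Total tax = €7.42 + €4.22 + €4.99 + €3.59 = €20.22

€20.22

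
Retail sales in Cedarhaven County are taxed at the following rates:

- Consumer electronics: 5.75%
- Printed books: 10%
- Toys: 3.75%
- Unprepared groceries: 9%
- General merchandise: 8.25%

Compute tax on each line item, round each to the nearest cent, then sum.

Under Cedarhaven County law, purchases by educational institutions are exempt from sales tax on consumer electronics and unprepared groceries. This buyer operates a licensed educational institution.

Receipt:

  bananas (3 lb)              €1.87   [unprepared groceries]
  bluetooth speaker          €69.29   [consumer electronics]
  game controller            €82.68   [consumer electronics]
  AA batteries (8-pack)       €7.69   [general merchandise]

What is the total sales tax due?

€0.63

Bananas (3 lb) €1.87: unprepared groceries, buyer-exempt → 0% → €0.00
Bluetooth speaker €69.29: consumer electronics, buyer-exempt → 0% → €0.00
Game controller €82.68: consumer electronics, buyer-exempt → 0% → €0.00
AA batteries (8-pack) €7.69: general merchandise → 8.25% → €0.63
Total tax = €0.63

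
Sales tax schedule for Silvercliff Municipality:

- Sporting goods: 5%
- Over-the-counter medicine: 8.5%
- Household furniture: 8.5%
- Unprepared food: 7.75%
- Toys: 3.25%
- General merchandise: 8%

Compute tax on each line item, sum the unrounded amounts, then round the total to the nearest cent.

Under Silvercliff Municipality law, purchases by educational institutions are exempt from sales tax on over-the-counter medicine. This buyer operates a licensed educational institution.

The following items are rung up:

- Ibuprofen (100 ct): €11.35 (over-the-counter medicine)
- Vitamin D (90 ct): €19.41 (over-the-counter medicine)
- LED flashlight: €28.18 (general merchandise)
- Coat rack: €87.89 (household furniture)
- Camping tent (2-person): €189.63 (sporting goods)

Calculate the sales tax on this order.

€19.21

Ibuprofen (100 ct) €11.35: over-the-counter medicine, buyer-exempt → 0% → €0.00
Vitamin D (90 ct) €19.41: over-the-counter medicine, buyer-exempt → 0% → €0.00
LED flashlight €28.18: general merchandise → 8% → €2.2544
Coat rack €87.89: household furniture → 8.5% → €7.47065
Camping tent (2-person) €189.63: sporting goods → 5% → €9.4815
Unrounded tax sum = €19.20655 → €19.21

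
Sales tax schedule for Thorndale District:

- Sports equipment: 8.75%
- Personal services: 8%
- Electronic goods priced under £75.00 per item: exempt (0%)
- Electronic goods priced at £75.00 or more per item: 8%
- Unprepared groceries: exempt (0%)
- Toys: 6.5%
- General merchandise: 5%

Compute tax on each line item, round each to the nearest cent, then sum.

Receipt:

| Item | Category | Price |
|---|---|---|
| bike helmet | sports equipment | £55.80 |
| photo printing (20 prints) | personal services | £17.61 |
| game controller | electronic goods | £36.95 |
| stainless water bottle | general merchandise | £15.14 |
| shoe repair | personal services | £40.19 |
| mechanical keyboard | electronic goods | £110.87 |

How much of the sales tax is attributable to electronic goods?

£8.87

Game controller £36.95: electronic goods, under £75.00 → 0% → £0.00
Mechanical keyboard £110.87: electronic goods, £75.00 or more → 8% → £8.87
Tax on electronic goods = £0.00 + £8.87 = £8.87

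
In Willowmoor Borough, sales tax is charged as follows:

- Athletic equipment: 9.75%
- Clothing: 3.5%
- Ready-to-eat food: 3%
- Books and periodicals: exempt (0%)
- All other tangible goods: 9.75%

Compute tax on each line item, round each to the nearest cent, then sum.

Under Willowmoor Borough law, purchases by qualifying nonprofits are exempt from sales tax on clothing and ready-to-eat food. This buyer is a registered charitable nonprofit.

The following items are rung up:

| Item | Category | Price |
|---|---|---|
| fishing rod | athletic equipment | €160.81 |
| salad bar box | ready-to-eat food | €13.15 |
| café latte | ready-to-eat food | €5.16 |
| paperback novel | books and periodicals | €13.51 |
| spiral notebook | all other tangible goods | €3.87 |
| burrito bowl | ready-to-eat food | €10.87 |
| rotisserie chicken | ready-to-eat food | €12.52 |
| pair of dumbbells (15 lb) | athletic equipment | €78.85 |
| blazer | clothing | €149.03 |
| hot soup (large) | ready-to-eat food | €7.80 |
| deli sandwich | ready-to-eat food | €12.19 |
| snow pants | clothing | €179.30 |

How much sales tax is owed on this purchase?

Fishing rod €160.81: athletic equipment → 9.75% → €15.68
Salad bar box €13.15: ready-to-eat food, buyer-exempt → 0% → €0.00
Café latte €5.16: ready-to-eat food, buyer-exempt → 0% → €0.00
Paperback novel €13.51: books and periodicals → 0% → €0.00
Spiral notebook €3.87: all other tangible goods → 9.75% → €0.38
Burrito bowl €10.87: ready-to-eat food, buyer-exempt → 0% → €0.00
Rotisserie chicken €12.52: ready-to-eat food, buyer-exempt → 0% → €0.00
Pair of dumbbells (15 lb) €78.85: athletic equipment → 9.75% → €7.69
Blazer €149.03: clothing, buyer-exempt → 0% → €0.00
Hot soup (large) €7.80: ready-to-eat food, buyer-exempt → 0% → €0.00
Deli sandwich €12.19: ready-to-eat food, buyer-exempt → 0% → €0.00
Snow pants €179.30: clothing, buyer-exempt → 0% → €0.00
Total tax = €15.68 + €0.38 + €7.69 = €23.75

€23.75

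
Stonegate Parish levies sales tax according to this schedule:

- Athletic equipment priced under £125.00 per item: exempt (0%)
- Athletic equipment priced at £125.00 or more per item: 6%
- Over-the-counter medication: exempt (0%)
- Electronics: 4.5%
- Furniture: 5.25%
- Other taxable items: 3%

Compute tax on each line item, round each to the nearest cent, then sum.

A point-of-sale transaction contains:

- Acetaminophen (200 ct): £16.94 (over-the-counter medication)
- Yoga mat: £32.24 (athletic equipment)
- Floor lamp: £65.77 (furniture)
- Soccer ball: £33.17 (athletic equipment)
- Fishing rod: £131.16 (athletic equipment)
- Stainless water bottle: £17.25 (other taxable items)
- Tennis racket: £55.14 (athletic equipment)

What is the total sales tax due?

£11.84

Acetaminophen (200 ct) £16.94: over-the-counter medication → 0% → £0.00
Yoga mat £32.24: athletic equipment, under £125.00 → 0% → £0.00
Floor lamp £65.77: furniture → 5.25% → £3.45
Soccer ball £33.17: athletic equipment, under £125.00 → 0% → £0.00
Fishing rod £131.16: athletic equipment, £125.00 or more → 6% → £7.87
Stainless water bottle £17.25: other taxable items → 3% → £0.52
Tennis racket £55.14: athletic equipment, under £125.00 → 0% → £0.00
Total tax = £3.45 + £7.87 + £0.52 = £11.84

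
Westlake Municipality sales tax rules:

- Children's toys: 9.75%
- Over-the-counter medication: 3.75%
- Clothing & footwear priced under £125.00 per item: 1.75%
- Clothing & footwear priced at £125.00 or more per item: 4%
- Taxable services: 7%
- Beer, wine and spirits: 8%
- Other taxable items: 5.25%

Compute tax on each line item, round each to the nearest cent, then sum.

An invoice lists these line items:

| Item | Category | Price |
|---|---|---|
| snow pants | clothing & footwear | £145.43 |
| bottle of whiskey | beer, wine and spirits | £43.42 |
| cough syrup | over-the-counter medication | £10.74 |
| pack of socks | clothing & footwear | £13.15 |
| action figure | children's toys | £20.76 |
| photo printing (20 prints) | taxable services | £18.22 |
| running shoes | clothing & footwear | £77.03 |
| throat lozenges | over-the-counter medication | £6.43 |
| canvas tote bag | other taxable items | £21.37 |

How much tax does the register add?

£15.93

Snow pants £145.43: clothing & footwear, £125.00 or more → 4% → £5.82
Bottle of whiskey £43.42: beer, wine and spirits → 8% → £3.47
Cough syrup £10.74: over-the-counter medication → 3.75% → £0.40
Pack of socks £13.15: clothing & footwear, under £125.00 → 1.75% → £0.23
Action figure £20.76: children's toys → 9.75% → £2.02
Photo printing (20 prints) £18.22: taxable services → 7% → £1.28
Running shoes £77.03: clothing & footwear, under £125.00 → 1.75% → £1.35
Throat lozenges £6.43: over-the-counter medication → 3.75% → £0.24
Canvas tote bag £21.37: other taxable items → 5.25% → £1.12
Total tax = £5.82 + £3.47 + £0.40 + £0.23 + £2.02 + £1.28 + £1.35 + £0.24 + £1.12 = £15.93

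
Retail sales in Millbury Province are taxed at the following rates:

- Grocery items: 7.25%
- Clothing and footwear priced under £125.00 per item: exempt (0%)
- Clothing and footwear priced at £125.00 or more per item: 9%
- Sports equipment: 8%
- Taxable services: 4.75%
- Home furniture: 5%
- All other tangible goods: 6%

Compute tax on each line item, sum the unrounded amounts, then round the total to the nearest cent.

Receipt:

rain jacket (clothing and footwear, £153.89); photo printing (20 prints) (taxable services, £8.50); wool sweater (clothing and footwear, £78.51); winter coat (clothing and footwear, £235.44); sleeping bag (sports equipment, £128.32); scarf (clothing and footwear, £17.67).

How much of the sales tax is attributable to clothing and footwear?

Rain jacket £153.89: clothing and footwear, £125.00 or more → 9% → £13.8501
Wool sweater £78.51: clothing and footwear, under £125.00 → 0% → £0.00
Winter coat £235.44: clothing and footwear, £125.00 or more → 9% → £21.1896
Scarf £17.67: clothing and footwear, under £125.00 → 0% → £0.00
Tax on clothing and footwear: unrounded sum = £35.0397 → £35.04

£35.04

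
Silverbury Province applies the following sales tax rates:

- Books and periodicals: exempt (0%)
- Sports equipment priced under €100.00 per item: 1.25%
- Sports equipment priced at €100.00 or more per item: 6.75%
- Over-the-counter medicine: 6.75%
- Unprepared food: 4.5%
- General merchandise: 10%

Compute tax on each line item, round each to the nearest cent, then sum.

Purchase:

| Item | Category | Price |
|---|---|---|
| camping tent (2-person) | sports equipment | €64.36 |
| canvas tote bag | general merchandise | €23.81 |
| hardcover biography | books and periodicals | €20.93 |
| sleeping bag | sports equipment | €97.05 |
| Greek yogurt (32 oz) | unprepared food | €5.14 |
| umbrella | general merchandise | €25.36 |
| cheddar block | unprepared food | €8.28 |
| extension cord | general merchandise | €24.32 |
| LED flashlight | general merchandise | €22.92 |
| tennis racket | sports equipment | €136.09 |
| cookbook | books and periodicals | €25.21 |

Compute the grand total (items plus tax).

Camping tent (2-person) €64.36: sports equipment, under €100.00 → 1.25% → €0.80
Canvas tote bag €23.81: general merchandise → 10% → €2.38
Hardcover biography €20.93: books and periodicals → 0% → €0.00
Sleeping bag €97.05: sports equipment, under €100.00 → 1.25% → €1.21
Greek yogurt (32 oz) €5.14: unprepared food → 4.5% → €0.23
Umbrella €25.36: general merchandise → 10% → €2.54
Cheddar block €8.28: unprepared food → 4.5% → €0.37
Extension cord €24.32: general merchandise → 10% → €2.43
LED flashlight €22.92: general merchandise → 10% → €2.29
Tennis racket €136.09: sports equipment, €100.00 or more → 6.75% → €9.19
Cookbook €25.21: books and periodicals → 0% → €0.00
Subtotal = €453.47; tax = €21.44; total due = €474.91

€474.91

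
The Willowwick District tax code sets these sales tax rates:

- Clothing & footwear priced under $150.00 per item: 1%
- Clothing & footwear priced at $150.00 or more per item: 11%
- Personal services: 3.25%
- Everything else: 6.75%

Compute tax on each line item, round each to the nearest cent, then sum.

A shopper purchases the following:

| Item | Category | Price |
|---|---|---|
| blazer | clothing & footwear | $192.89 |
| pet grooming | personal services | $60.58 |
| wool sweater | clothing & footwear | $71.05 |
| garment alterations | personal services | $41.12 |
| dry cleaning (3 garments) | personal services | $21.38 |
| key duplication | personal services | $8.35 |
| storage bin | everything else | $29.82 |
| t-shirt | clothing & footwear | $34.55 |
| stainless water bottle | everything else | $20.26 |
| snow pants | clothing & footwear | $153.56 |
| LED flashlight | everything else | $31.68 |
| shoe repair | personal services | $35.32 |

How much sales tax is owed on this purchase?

Blazer $192.89: clothing & footwear, $150.00 or more → 11% → $21.22
Pet grooming $60.58: personal services → 3.25% → $1.97
Wool sweater $71.05: clothing & footwear, under $150.00 → 1% → $0.71
Garment alterations $41.12: personal services → 3.25% → $1.34
Dry cleaning (3 garments) $21.38: personal services → 3.25% → $0.69
Key duplication $8.35: personal services → 3.25% → $0.27
Storage bin $29.82: everything else → 6.75% → $2.01
T-shirt $34.55: clothing & footwear, under $150.00 → 1% → $0.35
Stainless water bottle $20.26: everything else → 6.75% → $1.37
Snow pants $153.56: clothing & footwear, $150.00 or more → 11% → $16.89
LED flashlight $31.68: everything else → 6.75% → $2.14
Shoe repair $35.32: personal services → 3.25% → $1.15
Total tax = $21.22 + $1.97 + $0.71 + $1.34 + $0.69 + $0.27 + $2.01 + $0.35 + $1.37 + $16.89 + $2.14 + $1.15 = $50.11

$50.11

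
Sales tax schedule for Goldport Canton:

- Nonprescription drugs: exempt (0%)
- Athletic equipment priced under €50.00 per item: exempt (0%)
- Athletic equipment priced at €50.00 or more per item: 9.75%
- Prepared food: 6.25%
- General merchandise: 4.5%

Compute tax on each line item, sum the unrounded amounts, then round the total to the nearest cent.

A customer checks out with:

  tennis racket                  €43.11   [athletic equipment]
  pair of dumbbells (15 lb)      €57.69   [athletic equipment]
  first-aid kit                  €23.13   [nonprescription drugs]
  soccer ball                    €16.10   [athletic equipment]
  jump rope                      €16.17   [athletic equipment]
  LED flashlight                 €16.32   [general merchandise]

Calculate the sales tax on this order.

Tennis racket €43.11: athletic equipment, under €50.00 → 0% → €0.00
Pair of dumbbells (15 lb) €57.69: athletic equipment, €50.00 or more → 9.75% → €5.624775
First-aid kit €23.13: nonprescription drugs → 0% → €0.00
Soccer ball €16.10: athletic equipment, under €50.00 → 0% → €0.00
Jump rope €16.17: athletic equipment, under €50.00 → 0% → €0.00
LED flashlight €16.32: general merchandise → 4.5% → €0.7344
Unrounded tax sum = €6.359175 → €6.36

€6.36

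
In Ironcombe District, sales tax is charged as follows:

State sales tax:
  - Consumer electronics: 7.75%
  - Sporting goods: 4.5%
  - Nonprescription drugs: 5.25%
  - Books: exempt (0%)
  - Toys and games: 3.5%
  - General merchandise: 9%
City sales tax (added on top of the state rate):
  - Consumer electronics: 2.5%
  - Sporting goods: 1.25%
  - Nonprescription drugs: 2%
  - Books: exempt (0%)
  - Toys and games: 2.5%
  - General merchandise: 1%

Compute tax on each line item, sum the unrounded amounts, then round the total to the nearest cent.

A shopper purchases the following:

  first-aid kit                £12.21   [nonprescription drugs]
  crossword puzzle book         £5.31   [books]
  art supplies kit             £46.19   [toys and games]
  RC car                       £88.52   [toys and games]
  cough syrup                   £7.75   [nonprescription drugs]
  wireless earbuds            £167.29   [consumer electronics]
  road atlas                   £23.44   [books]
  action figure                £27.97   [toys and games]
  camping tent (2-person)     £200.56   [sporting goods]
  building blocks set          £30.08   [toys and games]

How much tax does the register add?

£41.69

First-aid kit £12.21: nonprescription drugs → 5.25% + 2% city = 7.25% → £0.885225
Crossword puzzle book £5.31: books → 0% + 0% city = 0% → £0.00
Art supplies kit £46.19: toys and games → 3.5% + 2.5% city = 6% → £2.7714
RC car £88.52: toys and games → 3.5% + 2.5% city = 6% → £5.3112
Cough syrup £7.75: nonprescription drugs → 5.25% + 2% city = 7.25% → £0.561875
Wireless earbuds £167.29: consumer electronics → 7.75% + 2.5% city = 10.25% → £17.147225
Road atlas £23.44: books → 0% + 0% city = 0% → £0.00
Action figure £27.97: toys and games → 3.5% + 2.5% city = 6% → £1.6782
Camping tent (2-person) £200.56: sporting goods → 4.5% + 1.25% city = 5.75% → £11.5322
Building blocks set £30.08: toys and games → 3.5% + 2.5% city = 6% → £1.8048
Unrounded tax sum = £41.692125 → £41.69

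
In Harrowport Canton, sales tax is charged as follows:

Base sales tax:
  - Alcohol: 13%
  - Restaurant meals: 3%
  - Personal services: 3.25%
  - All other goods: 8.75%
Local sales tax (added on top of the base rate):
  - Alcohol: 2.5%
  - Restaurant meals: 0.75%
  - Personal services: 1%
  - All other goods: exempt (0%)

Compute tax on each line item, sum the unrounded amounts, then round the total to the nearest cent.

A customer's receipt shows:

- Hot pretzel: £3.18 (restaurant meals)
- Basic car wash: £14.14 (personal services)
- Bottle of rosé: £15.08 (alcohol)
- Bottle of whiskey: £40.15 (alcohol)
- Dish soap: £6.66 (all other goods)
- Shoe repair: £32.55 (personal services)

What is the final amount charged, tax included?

£123.01

Hot pretzel £3.18: restaurant meals → 3% + 0.75% local = 3.75% → £0.11925
Basic car wash £14.14: personal services → 3.25% + 1% local = 4.25% → £0.60095
Bottle of rosé £15.08: alcohol → 13% + 2.5% local = 15.5% → £2.3374
Bottle of whiskey £40.15: alcohol → 13% + 2.5% local = 15.5% → £6.22325
Dish soap £6.66: all other goods → 8.75% + 0% local = 8.75% → £0.58275
Shoe repair £32.55: personal services → 3.25% + 1% local = 4.25% → £1.383375
Subtotal = £111.76; unrounded tax = £11.246975 → £11.25; total due = £123.01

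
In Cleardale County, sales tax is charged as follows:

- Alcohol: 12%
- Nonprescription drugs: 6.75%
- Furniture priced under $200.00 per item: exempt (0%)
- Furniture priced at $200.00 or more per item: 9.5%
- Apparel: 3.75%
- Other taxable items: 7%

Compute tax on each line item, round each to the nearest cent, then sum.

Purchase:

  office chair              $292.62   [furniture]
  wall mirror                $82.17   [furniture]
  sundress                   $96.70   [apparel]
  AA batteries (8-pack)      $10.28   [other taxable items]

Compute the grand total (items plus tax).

Office chair $292.62: furniture, $200.00 or more → 9.5% → $27.80
Wall mirror $82.17: furniture, under $200.00 → 0% → $0.00
Sundress $96.70: apparel → 3.75% → $3.63
AA batteries (8-pack) $10.28: other taxable items → 7% → $0.72
Subtotal = $481.77; tax = $32.15; total due = $513.92

$513.92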